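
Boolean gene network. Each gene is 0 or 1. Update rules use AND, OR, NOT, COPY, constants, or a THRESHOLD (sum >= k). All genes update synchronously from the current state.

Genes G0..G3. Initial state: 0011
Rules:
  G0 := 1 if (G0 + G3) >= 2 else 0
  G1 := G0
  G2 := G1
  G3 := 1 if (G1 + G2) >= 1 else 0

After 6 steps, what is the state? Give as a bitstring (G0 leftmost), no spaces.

Step 1: G0=(0+1>=2)=0 G1=G0=0 G2=G1=0 G3=(0+1>=1)=1 -> 0001
Step 2: G0=(0+1>=2)=0 G1=G0=0 G2=G1=0 G3=(0+0>=1)=0 -> 0000
Step 3: G0=(0+0>=2)=0 G1=G0=0 G2=G1=0 G3=(0+0>=1)=0 -> 0000
Step 4: G0=(0+0>=2)=0 G1=G0=0 G2=G1=0 G3=(0+0>=1)=0 -> 0000
Step 5: G0=(0+0>=2)=0 G1=G0=0 G2=G1=0 G3=(0+0>=1)=0 -> 0000
Step 6: G0=(0+0>=2)=0 G1=G0=0 G2=G1=0 G3=(0+0>=1)=0 -> 0000

0000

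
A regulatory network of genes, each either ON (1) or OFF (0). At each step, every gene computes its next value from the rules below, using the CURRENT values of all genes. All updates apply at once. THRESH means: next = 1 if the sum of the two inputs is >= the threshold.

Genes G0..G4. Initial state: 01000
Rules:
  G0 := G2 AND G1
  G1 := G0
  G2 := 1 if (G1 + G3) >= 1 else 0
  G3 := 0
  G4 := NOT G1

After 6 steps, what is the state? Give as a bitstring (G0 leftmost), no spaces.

Step 1: G0=G2&G1=0&1=0 G1=G0=0 G2=(1+0>=1)=1 G3=0(const) G4=NOT G1=NOT 1=0 -> 00100
Step 2: G0=G2&G1=1&0=0 G1=G0=0 G2=(0+0>=1)=0 G3=0(const) G4=NOT G1=NOT 0=1 -> 00001
Step 3: G0=G2&G1=0&0=0 G1=G0=0 G2=(0+0>=1)=0 G3=0(const) G4=NOT G1=NOT 0=1 -> 00001
Step 4: G0=G2&G1=0&0=0 G1=G0=0 G2=(0+0>=1)=0 G3=0(const) G4=NOT G1=NOT 0=1 -> 00001
Step 5: G0=G2&G1=0&0=0 G1=G0=0 G2=(0+0>=1)=0 G3=0(const) G4=NOT G1=NOT 0=1 -> 00001
Step 6: G0=G2&G1=0&0=0 G1=G0=0 G2=(0+0>=1)=0 G3=0(const) G4=NOT G1=NOT 0=1 -> 00001

00001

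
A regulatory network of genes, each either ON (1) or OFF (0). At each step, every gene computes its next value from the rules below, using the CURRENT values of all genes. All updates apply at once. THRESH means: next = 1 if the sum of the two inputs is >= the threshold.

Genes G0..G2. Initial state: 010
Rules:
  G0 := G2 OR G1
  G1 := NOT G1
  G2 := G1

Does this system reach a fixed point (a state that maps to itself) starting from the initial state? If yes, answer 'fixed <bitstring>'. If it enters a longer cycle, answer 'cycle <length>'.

Answer: cycle 2

Derivation:
Step 0: 010
Step 1: G0=G2|G1=0|1=1 G1=NOT G1=NOT 1=0 G2=G1=1 -> 101
Step 2: G0=G2|G1=1|0=1 G1=NOT G1=NOT 0=1 G2=G1=0 -> 110
Step 3: G0=G2|G1=0|1=1 G1=NOT G1=NOT 1=0 G2=G1=1 -> 101
Cycle of length 2 starting at step 1 -> no fixed point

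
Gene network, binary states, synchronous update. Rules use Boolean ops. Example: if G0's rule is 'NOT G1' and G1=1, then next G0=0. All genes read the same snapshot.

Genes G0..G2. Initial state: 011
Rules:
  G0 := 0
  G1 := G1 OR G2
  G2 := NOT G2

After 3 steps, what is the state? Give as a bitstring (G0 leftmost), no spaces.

Step 1: G0=0(const) G1=G1|G2=1|1=1 G2=NOT G2=NOT 1=0 -> 010
Step 2: G0=0(const) G1=G1|G2=1|0=1 G2=NOT G2=NOT 0=1 -> 011
Step 3: G0=0(const) G1=G1|G2=1|1=1 G2=NOT G2=NOT 1=0 -> 010

010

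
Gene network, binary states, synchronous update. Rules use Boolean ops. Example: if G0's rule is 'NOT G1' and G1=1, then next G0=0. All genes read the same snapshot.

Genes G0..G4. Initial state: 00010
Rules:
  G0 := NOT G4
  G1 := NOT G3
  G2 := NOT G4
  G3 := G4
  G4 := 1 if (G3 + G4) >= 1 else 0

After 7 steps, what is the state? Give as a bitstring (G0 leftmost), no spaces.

Step 1: G0=NOT G4=NOT 0=1 G1=NOT G3=NOT 1=0 G2=NOT G4=NOT 0=1 G3=G4=0 G4=(1+0>=1)=1 -> 10101
Step 2: G0=NOT G4=NOT 1=0 G1=NOT G3=NOT 0=1 G2=NOT G4=NOT 1=0 G3=G4=1 G4=(0+1>=1)=1 -> 01011
Step 3: G0=NOT G4=NOT 1=0 G1=NOT G3=NOT 1=0 G2=NOT G4=NOT 1=0 G3=G4=1 G4=(1+1>=1)=1 -> 00011
Step 4: G0=NOT G4=NOT 1=0 G1=NOT G3=NOT 1=0 G2=NOT G4=NOT 1=0 G3=G4=1 G4=(1+1>=1)=1 -> 00011
Step 5: G0=NOT G4=NOT 1=0 G1=NOT G3=NOT 1=0 G2=NOT G4=NOT 1=0 G3=G4=1 G4=(1+1>=1)=1 -> 00011
Step 6: G0=NOT G4=NOT 1=0 G1=NOT G3=NOT 1=0 G2=NOT G4=NOT 1=0 G3=G4=1 G4=(1+1>=1)=1 -> 00011
Step 7: G0=NOT G4=NOT 1=0 G1=NOT G3=NOT 1=0 G2=NOT G4=NOT 1=0 G3=G4=1 G4=(1+1>=1)=1 -> 00011

00011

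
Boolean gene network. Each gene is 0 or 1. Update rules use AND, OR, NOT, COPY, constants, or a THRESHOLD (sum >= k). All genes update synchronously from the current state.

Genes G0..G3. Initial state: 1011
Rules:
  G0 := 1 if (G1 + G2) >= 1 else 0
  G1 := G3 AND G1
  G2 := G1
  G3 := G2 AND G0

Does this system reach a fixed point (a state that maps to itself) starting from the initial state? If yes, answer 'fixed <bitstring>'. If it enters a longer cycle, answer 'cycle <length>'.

Answer: fixed 0000

Derivation:
Step 0: 1011
Step 1: G0=(0+1>=1)=1 G1=G3&G1=1&0=0 G2=G1=0 G3=G2&G0=1&1=1 -> 1001
Step 2: G0=(0+0>=1)=0 G1=G3&G1=1&0=0 G2=G1=0 G3=G2&G0=0&1=0 -> 0000
Step 3: G0=(0+0>=1)=0 G1=G3&G1=0&0=0 G2=G1=0 G3=G2&G0=0&0=0 -> 0000
Fixed point reached at step 2: 0000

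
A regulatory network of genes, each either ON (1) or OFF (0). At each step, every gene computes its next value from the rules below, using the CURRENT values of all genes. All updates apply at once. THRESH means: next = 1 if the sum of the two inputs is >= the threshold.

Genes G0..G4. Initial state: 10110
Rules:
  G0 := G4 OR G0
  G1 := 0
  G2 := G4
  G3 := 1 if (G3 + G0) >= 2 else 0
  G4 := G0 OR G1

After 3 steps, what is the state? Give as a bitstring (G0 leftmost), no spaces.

Step 1: G0=G4|G0=0|1=1 G1=0(const) G2=G4=0 G3=(1+1>=2)=1 G4=G0|G1=1|0=1 -> 10011
Step 2: G0=G4|G0=1|1=1 G1=0(const) G2=G4=1 G3=(1+1>=2)=1 G4=G0|G1=1|0=1 -> 10111
Step 3: G0=G4|G0=1|1=1 G1=0(const) G2=G4=1 G3=(1+1>=2)=1 G4=G0|G1=1|0=1 -> 10111

10111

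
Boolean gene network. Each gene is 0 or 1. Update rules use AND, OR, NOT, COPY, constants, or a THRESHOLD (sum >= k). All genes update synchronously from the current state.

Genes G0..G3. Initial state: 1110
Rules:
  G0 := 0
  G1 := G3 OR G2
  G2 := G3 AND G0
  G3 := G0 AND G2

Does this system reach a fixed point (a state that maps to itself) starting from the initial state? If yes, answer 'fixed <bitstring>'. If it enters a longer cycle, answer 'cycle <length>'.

Answer: fixed 0000

Derivation:
Step 0: 1110
Step 1: G0=0(const) G1=G3|G2=0|1=1 G2=G3&G0=0&1=0 G3=G0&G2=1&1=1 -> 0101
Step 2: G0=0(const) G1=G3|G2=1|0=1 G2=G3&G0=1&0=0 G3=G0&G2=0&0=0 -> 0100
Step 3: G0=0(const) G1=G3|G2=0|0=0 G2=G3&G0=0&0=0 G3=G0&G2=0&0=0 -> 0000
Step 4: G0=0(const) G1=G3|G2=0|0=0 G2=G3&G0=0&0=0 G3=G0&G2=0&0=0 -> 0000
Fixed point reached at step 3: 0000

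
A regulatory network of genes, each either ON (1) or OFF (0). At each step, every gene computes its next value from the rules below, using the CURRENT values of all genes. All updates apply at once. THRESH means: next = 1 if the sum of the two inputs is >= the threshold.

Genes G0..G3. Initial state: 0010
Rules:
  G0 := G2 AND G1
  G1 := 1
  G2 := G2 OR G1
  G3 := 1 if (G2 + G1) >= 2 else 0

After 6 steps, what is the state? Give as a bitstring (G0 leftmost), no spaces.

Step 1: G0=G2&G1=1&0=0 G1=1(const) G2=G2|G1=1|0=1 G3=(1+0>=2)=0 -> 0110
Step 2: G0=G2&G1=1&1=1 G1=1(const) G2=G2|G1=1|1=1 G3=(1+1>=2)=1 -> 1111
Step 3: G0=G2&G1=1&1=1 G1=1(const) G2=G2|G1=1|1=1 G3=(1+1>=2)=1 -> 1111
Step 4: G0=G2&G1=1&1=1 G1=1(const) G2=G2|G1=1|1=1 G3=(1+1>=2)=1 -> 1111
Step 5: G0=G2&G1=1&1=1 G1=1(const) G2=G2|G1=1|1=1 G3=(1+1>=2)=1 -> 1111
Step 6: G0=G2&G1=1&1=1 G1=1(const) G2=G2|G1=1|1=1 G3=(1+1>=2)=1 -> 1111

1111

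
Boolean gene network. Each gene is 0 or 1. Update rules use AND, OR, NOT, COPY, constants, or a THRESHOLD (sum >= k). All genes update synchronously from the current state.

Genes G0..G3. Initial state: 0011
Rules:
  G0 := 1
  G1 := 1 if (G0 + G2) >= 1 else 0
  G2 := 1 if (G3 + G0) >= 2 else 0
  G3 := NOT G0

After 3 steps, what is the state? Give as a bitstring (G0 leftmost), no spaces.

Step 1: G0=1(const) G1=(0+1>=1)=1 G2=(1+0>=2)=0 G3=NOT G0=NOT 0=1 -> 1101
Step 2: G0=1(const) G1=(1+0>=1)=1 G2=(1+1>=2)=1 G3=NOT G0=NOT 1=0 -> 1110
Step 3: G0=1(const) G1=(1+1>=1)=1 G2=(0+1>=2)=0 G3=NOT G0=NOT 1=0 -> 1100

1100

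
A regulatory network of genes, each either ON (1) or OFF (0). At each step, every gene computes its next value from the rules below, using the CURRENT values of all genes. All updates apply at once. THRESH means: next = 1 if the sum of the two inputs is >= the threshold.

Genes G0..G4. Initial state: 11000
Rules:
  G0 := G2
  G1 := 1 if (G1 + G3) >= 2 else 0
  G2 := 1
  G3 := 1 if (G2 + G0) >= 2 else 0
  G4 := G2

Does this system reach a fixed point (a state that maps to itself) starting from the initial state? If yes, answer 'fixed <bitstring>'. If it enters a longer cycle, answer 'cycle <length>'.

Step 0: 11000
Step 1: G0=G2=0 G1=(1+0>=2)=0 G2=1(const) G3=(0+1>=2)=0 G4=G2=0 -> 00100
Step 2: G0=G2=1 G1=(0+0>=2)=0 G2=1(const) G3=(1+0>=2)=0 G4=G2=1 -> 10101
Step 3: G0=G2=1 G1=(0+0>=2)=0 G2=1(const) G3=(1+1>=2)=1 G4=G2=1 -> 10111
Step 4: G0=G2=1 G1=(0+1>=2)=0 G2=1(const) G3=(1+1>=2)=1 G4=G2=1 -> 10111
Fixed point reached at step 3: 10111

Answer: fixed 10111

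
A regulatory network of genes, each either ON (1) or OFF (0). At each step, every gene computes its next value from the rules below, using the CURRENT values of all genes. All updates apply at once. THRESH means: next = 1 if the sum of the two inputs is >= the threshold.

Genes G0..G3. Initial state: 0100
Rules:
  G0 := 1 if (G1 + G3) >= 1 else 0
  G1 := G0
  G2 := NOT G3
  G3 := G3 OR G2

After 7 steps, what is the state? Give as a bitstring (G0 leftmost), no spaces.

Step 1: G0=(1+0>=1)=1 G1=G0=0 G2=NOT G3=NOT 0=1 G3=G3|G2=0|0=0 -> 1010
Step 2: G0=(0+0>=1)=0 G1=G0=1 G2=NOT G3=NOT 0=1 G3=G3|G2=0|1=1 -> 0111
Step 3: G0=(1+1>=1)=1 G1=G0=0 G2=NOT G3=NOT 1=0 G3=G3|G2=1|1=1 -> 1001
Step 4: G0=(0+1>=1)=1 G1=G0=1 G2=NOT G3=NOT 1=0 G3=G3|G2=1|0=1 -> 1101
Step 5: G0=(1+1>=1)=1 G1=G0=1 G2=NOT G3=NOT 1=0 G3=G3|G2=1|0=1 -> 1101
Step 6: G0=(1+1>=1)=1 G1=G0=1 G2=NOT G3=NOT 1=0 G3=G3|G2=1|0=1 -> 1101
Step 7: G0=(1+1>=1)=1 G1=G0=1 G2=NOT G3=NOT 1=0 G3=G3|G2=1|0=1 -> 1101

1101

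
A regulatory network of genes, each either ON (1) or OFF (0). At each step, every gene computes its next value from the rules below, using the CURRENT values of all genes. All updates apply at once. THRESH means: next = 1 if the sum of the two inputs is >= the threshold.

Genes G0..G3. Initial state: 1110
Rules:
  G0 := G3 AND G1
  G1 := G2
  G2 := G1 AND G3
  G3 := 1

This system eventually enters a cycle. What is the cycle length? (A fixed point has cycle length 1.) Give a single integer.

Step 0: 1110
Step 1: G0=G3&G1=0&1=0 G1=G2=1 G2=G1&G3=1&0=0 G3=1(const) -> 0101
Step 2: G0=G3&G1=1&1=1 G1=G2=0 G2=G1&G3=1&1=1 G3=1(const) -> 1011
Step 3: G0=G3&G1=1&0=0 G1=G2=1 G2=G1&G3=0&1=0 G3=1(const) -> 0101
State from step 3 equals state from step 1 -> cycle length 2

Answer: 2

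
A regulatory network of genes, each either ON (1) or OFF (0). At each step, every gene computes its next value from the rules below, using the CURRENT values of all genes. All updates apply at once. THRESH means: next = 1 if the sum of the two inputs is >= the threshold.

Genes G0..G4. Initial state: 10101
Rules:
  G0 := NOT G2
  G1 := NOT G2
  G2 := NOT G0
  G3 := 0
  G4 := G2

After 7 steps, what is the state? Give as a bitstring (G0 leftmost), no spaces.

Step 1: G0=NOT G2=NOT 1=0 G1=NOT G2=NOT 1=0 G2=NOT G0=NOT 1=0 G3=0(const) G4=G2=1 -> 00001
Step 2: G0=NOT G2=NOT 0=1 G1=NOT G2=NOT 0=1 G2=NOT G0=NOT 0=1 G3=0(const) G4=G2=0 -> 11100
Step 3: G0=NOT G2=NOT 1=0 G1=NOT G2=NOT 1=0 G2=NOT G0=NOT 1=0 G3=0(const) G4=G2=1 -> 00001
Step 4: G0=NOT G2=NOT 0=1 G1=NOT G2=NOT 0=1 G2=NOT G0=NOT 0=1 G3=0(const) G4=G2=0 -> 11100
Step 5: G0=NOT G2=NOT 1=0 G1=NOT G2=NOT 1=0 G2=NOT G0=NOT 1=0 G3=0(const) G4=G2=1 -> 00001
Step 6: G0=NOT G2=NOT 0=1 G1=NOT G2=NOT 0=1 G2=NOT G0=NOT 0=1 G3=0(const) G4=G2=0 -> 11100
Step 7: G0=NOT G2=NOT 1=0 G1=NOT G2=NOT 1=0 G2=NOT G0=NOT 1=0 G3=0(const) G4=G2=1 -> 00001

00001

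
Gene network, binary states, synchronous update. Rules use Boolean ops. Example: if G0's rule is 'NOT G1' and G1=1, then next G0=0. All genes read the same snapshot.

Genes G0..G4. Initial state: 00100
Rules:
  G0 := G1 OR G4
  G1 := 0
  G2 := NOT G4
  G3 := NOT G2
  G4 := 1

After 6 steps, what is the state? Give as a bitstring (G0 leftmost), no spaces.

Step 1: G0=G1|G4=0|0=0 G1=0(const) G2=NOT G4=NOT 0=1 G3=NOT G2=NOT 1=0 G4=1(const) -> 00101
Step 2: G0=G1|G4=0|1=1 G1=0(const) G2=NOT G4=NOT 1=0 G3=NOT G2=NOT 1=0 G4=1(const) -> 10001
Step 3: G0=G1|G4=0|1=1 G1=0(const) G2=NOT G4=NOT 1=0 G3=NOT G2=NOT 0=1 G4=1(const) -> 10011
Step 4: G0=G1|G4=0|1=1 G1=0(const) G2=NOT G4=NOT 1=0 G3=NOT G2=NOT 0=1 G4=1(const) -> 10011
Step 5: G0=G1|G4=0|1=1 G1=0(const) G2=NOT G4=NOT 1=0 G3=NOT G2=NOT 0=1 G4=1(const) -> 10011
Step 6: G0=G1|G4=0|1=1 G1=0(const) G2=NOT G4=NOT 1=0 G3=NOT G2=NOT 0=1 G4=1(const) -> 10011

10011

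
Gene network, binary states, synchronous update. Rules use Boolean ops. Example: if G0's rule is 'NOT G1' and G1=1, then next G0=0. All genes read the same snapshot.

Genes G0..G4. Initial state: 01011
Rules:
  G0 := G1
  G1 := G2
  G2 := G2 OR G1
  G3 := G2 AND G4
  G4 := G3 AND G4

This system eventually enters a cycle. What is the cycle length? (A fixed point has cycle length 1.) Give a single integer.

Step 0: 01011
Step 1: G0=G1=1 G1=G2=0 G2=G2|G1=0|1=1 G3=G2&G4=0&1=0 G4=G3&G4=1&1=1 -> 10101
Step 2: G0=G1=0 G1=G2=1 G2=G2|G1=1|0=1 G3=G2&G4=1&1=1 G4=G3&G4=0&1=0 -> 01110
Step 3: G0=G1=1 G1=G2=1 G2=G2|G1=1|1=1 G3=G2&G4=1&0=0 G4=G3&G4=1&0=0 -> 11100
Step 4: G0=G1=1 G1=G2=1 G2=G2|G1=1|1=1 G3=G2&G4=1&0=0 G4=G3&G4=0&0=0 -> 11100
State from step 4 equals state from step 3 -> cycle length 1

Answer: 1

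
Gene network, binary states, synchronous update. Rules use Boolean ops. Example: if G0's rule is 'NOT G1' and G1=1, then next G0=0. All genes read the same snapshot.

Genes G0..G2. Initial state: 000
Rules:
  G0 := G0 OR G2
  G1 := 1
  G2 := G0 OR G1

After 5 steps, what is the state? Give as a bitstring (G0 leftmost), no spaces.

Step 1: G0=G0|G2=0|0=0 G1=1(const) G2=G0|G1=0|0=0 -> 010
Step 2: G0=G0|G2=0|0=0 G1=1(const) G2=G0|G1=0|1=1 -> 011
Step 3: G0=G0|G2=0|1=1 G1=1(const) G2=G0|G1=0|1=1 -> 111
Step 4: G0=G0|G2=1|1=1 G1=1(const) G2=G0|G1=1|1=1 -> 111
Step 5: G0=G0|G2=1|1=1 G1=1(const) G2=G0|G1=1|1=1 -> 111

111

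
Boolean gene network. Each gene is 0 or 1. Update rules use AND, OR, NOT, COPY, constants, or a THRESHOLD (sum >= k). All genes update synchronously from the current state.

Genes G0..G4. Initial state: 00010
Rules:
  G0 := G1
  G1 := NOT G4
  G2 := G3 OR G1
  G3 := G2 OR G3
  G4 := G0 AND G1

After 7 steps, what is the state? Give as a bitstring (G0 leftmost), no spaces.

Step 1: G0=G1=0 G1=NOT G4=NOT 0=1 G2=G3|G1=1|0=1 G3=G2|G3=0|1=1 G4=G0&G1=0&0=0 -> 01110
Step 2: G0=G1=1 G1=NOT G4=NOT 0=1 G2=G3|G1=1|1=1 G3=G2|G3=1|1=1 G4=G0&G1=0&1=0 -> 11110
Step 3: G0=G1=1 G1=NOT G4=NOT 0=1 G2=G3|G1=1|1=1 G3=G2|G3=1|1=1 G4=G0&G1=1&1=1 -> 11111
Step 4: G0=G1=1 G1=NOT G4=NOT 1=0 G2=G3|G1=1|1=1 G3=G2|G3=1|1=1 G4=G0&G1=1&1=1 -> 10111
Step 5: G0=G1=0 G1=NOT G4=NOT 1=0 G2=G3|G1=1|0=1 G3=G2|G3=1|1=1 G4=G0&G1=1&0=0 -> 00110
Step 6: G0=G1=0 G1=NOT G4=NOT 0=1 G2=G3|G1=1|0=1 G3=G2|G3=1|1=1 G4=G0&G1=0&0=0 -> 01110
Step 7: G0=G1=1 G1=NOT G4=NOT 0=1 G2=G3|G1=1|1=1 G3=G2|G3=1|1=1 G4=G0&G1=0&1=0 -> 11110

11110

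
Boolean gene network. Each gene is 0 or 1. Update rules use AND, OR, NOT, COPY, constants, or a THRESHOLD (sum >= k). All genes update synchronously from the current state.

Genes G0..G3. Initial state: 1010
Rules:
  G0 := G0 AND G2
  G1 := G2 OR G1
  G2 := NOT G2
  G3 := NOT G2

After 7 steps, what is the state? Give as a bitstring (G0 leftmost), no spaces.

Step 1: G0=G0&G2=1&1=1 G1=G2|G1=1|0=1 G2=NOT G2=NOT 1=0 G3=NOT G2=NOT 1=0 -> 1100
Step 2: G0=G0&G2=1&0=0 G1=G2|G1=0|1=1 G2=NOT G2=NOT 0=1 G3=NOT G2=NOT 0=1 -> 0111
Step 3: G0=G0&G2=0&1=0 G1=G2|G1=1|1=1 G2=NOT G2=NOT 1=0 G3=NOT G2=NOT 1=0 -> 0100
Step 4: G0=G0&G2=0&0=0 G1=G2|G1=0|1=1 G2=NOT G2=NOT 0=1 G3=NOT G2=NOT 0=1 -> 0111
Step 5: G0=G0&G2=0&1=0 G1=G2|G1=1|1=1 G2=NOT G2=NOT 1=0 G3=NOT G2=NOT 1=0 -> 0100
Step 6: G0=G0&G2=0&0=0 G1=G2|G1=0|1=1 G2=NOT G2=NOT 0=1 G3=NOT G2=NOT 0=1 -> 0111
Step 7: G0=G0&G2=0&1=0 G1=G2|G1=1|1=1 G2=NOT G2=NOT 1=0 G3=NOT G2=NOT 1=0 -> 0100

0100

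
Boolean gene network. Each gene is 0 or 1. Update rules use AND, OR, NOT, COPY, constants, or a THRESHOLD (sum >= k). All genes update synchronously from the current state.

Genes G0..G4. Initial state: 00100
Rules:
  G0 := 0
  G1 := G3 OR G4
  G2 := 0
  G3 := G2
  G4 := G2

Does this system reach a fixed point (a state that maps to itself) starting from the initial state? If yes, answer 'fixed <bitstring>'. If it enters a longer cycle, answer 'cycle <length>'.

Step 0: 00100
Step 1: G0=0(const) G1=G3|G4=0|0=0 G2=0(const) G3=G2=1 G4=G2=1 -> 00011
Step 2: G0=0(const) G1=G3|G4=1|1=1 G2=0(const) G3=G2=0 G4=G2=0 -> 01000
Step 3: G0=0(const) G1=G3|G4=0|0=0 G2=0(const) G3=G2=0 G4=G2=0 -> 00000
Step 4: G0=0(const) G1=G3|G4=0|0=0 G2=0(const) G3=G2=0 G4=G2=0 -> 00000
Fixed point reached at step 3: 00000

Answer: fixed 00000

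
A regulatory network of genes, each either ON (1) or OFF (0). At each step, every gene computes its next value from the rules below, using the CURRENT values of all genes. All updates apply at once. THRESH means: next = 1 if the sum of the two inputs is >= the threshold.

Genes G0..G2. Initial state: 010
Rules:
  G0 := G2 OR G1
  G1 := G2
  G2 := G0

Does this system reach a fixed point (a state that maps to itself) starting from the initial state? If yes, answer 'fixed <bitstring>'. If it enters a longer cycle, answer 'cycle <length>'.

Answer: fixed 111

Derivation:
Step 0: 010
Step 1: G0=G2|G1=0|1=1 G1=G2=0 G2=G0=0 -> 100
Step 2: G0=G2|G1=0|0=0 G1=G2=0 G2=G0=1 -> 001
Step 3: G0=G2|G1=1|0=1 G1=G2=1 G2=G0=0 -> 110
Step 4: G0=G2|G1=0|1=1 G1=G2=0 G2=G0=1 -> 101
Step 5: G0=G2|G1=1|0=1 G1=G2=1 G2=G0=1 -> 111
Step 6: G0=G2|G1=1|1=1 G1=G2=1 G2=G0=1 -> 111
Fixed point reached at step 5: 111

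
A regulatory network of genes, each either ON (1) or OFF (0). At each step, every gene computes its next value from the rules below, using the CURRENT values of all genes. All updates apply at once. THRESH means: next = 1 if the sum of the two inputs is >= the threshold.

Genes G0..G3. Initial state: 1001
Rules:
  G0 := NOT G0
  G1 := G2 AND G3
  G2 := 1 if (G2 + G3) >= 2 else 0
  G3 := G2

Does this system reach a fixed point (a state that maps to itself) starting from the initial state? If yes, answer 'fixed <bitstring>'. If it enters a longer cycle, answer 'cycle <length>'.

Step 0: 1001
Step 1: G0=NOT G0=NOT 1=0 G1=G2&G3=0&1=0 G2=(0+1>=2)=0 G3=G2=0 -> 0000
Step 2: G0=NOT G0=NOT 0=1 G1=G2&G3=0&0=0 G2=(0+0>=2)=0 G3=G2=0 -> 1000
Step 3: G0=NOT G0=NOT 1=0 G1=G2&G3=0&0=0 G2=(0+0>=2)=0 G3=G2=0 -> 0000
Cycle of length 2 starting at step 1 -> no fixed point

Answer: cycle 2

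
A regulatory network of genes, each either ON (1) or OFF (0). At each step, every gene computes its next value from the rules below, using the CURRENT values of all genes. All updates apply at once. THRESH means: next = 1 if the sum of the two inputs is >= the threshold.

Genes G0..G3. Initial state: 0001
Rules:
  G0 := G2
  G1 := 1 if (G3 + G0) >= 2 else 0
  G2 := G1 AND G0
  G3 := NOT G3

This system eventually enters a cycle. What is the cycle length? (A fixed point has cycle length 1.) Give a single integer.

Answer: 2

Derivation:
Step 0: 0001
Step 1: G0=G2=0 G1=(1+0>=2)=0 G2=G1&G0=0&0=0 G3=NOT G3=NOT 1=0 -> 0000
Step 2: G0=G2=0 G1=(0+0>=2)=0 G2=G1&G0=0&0=0 G3=NOT G3=NOT 0=1 -> 0001
State from step 2 equals state from step 0 -> cycle length 2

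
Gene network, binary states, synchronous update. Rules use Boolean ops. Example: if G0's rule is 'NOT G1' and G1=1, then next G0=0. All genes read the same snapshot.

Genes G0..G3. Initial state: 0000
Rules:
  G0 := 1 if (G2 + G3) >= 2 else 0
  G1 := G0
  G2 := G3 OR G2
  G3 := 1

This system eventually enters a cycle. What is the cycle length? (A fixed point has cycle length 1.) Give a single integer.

Step 0: 0000
Step 1: G0=(0+0>=2)=0 G1=G0=0 G2=G3|G2=0|0=0 G3=1(const) -> 0001
Step 2: G0=(0+1>=2)=0 G1=G0=0 G2=G3|G2=1|0=1 G3=1(const) -> 0011
Step 3: G0=(1+1>=2)=1 G1=G0=0 G2=G3|G2=1|1=1 G3=1(const) -> 1011
Step 4: G0=(1+1>=2)=1 G1=G0=1 G2=G3|G2=1|1=1 G3=1(const) -> 1111
Step 5: G0=(1+1>=2)=1 G1=G0=1 G2=G3|G2=1|1=1 G3=1(const) -> 1111
State from step 5 equals state from step 4 -> cycle length 1

Answer: 1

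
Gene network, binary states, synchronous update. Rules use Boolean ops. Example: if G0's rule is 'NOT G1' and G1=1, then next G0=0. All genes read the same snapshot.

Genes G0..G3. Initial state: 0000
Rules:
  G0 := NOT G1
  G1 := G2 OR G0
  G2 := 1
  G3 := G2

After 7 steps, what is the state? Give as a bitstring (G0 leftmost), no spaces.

Step 1: G0=NOT G1=NOT 0=1 G1=G2|G0=0|0=0 G2=1(const) G3=G2=0 -> 1010
Step 2: G0=NOT G1=NOT 0=1 G1=G2|G0=1|1=1 G2=1(const) G3=G2=1 -> 1111
Step 3: G0=NOT G1=NOT 1=0 G1=G2|G0=1|1=1 G2=1(const) G3=G2=1 -> 0111
Step 4: G0=NOT G1=NOT 1=0 G1=G2|G0=1|0=1 G2=1(const) G3=G2=1 -> 0111
Step 5: G0=NOT G1=NOT 1=0 G1=G2|G0=1|0=1 G2=1(const) G3=G2=1 -> 0111
Step 6: G0=NOT G1=NOT 1=0 G1=G2|G0=1|0=1 G2=1(const) G3=G2=1 -> 0111
Step 7: G0=NOT G1=NOT 1=0 G1=G2|G0=1|0=1 G2=1(const) G3=G2=1 -> 0111

0111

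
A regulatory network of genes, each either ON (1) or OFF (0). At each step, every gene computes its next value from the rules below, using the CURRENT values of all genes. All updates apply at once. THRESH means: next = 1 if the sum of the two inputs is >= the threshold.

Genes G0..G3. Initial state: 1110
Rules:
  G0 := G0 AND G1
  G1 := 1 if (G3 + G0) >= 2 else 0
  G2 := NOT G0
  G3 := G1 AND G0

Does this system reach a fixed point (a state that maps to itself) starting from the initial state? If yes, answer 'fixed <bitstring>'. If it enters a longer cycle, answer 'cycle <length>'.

Step 0: 1110
Step 1: G0=G0&G1=1&1=1 G1=(0+1>=2)=0 G2=NOT G0=NOT 1=0 G3=G1&G0=1&1=1 -> 1001
Step 2: G0=G0&G1=1&0=0 G1=(1+1>=2)=1 G2=NOT G0=NOT 1=0 G3=G1&G0=0&1=0 -> 0100
Step 3: G0=G0&G1=0&1=0 G1=(0+0>=2)=0 G2=NOT G0=NOT 0=1 G3=G1&G0=1&0=0 -> 0010
Step 4: G0=G0&G1=0&0=0 G1=(0+0>=2)=0 G2=NOT G0=NOT 0=1 G3=G1&G0=0&0=0 -> 0010
Fixed point reached at step 3: 0010

Answer: fixed 0010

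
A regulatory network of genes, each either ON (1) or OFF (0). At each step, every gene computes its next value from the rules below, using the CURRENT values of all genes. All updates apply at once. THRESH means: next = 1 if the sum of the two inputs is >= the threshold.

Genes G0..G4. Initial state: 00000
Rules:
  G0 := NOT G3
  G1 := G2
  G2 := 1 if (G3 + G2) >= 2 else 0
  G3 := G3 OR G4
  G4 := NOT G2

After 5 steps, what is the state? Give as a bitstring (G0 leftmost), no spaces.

Step 1: G0=NOT G3=NOT 0=1 G1=G2=0 G2=(0+0>=2)=0 G3=G3|G4=0|0=0 G4=NOT G2=NOT 0=1 -> 10001
Step 2: G0=NOT G3=NOT 0=1 G1=G2=0 G2=(0+0>=2)=0 G3=G3|G4=0|1=1 G4=NOT G2=NOT 0=1 -> 10011
Step 3: G0=NOT G3=NOT 1=0 G1=G2=0 G2=(1+0>=2)=0 G3=G3|G4=1|1=1 G4=NOT G2=NOT 0=1 -> 00011
Step 4: G0=NOT G3=NOT 1=0 G1=G2=0 G2=(1+0>=2)=0 G3=G3|G4=1|1=1 G4=NOT G2=NOT 0=1 -> 00011
Step 5: G0=NOT G3=NOT 1=0 G1=G2=0 G2=(1+0>=2)=0 G3=G3|G4=1|1=1 G4=NOT G2=NOT 0=1 -> 00011

00011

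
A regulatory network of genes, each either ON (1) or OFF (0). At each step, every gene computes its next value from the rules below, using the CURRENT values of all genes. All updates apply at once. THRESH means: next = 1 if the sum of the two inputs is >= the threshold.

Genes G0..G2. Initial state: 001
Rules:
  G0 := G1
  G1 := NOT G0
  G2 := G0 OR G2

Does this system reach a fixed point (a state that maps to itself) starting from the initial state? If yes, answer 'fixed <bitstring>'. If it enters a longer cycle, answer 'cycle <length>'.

Step 0: 001
Step 1: G0=G1=0 G1=NOT G0=NOT 0=1 G2=G0|G2=0|1=1 -> 011
Step 2: G0=G1=1 G1=NOT G0=NOT 0=1 G2=G0|G2=0|1=1 -> 111
Step 3: G0=G1=1 G1=NOT G0=NOT 1=0 G2=G0|G2=1|1=1 -> 101
Step 4: G0=G1=0 G1=NOT G0=NOT 1=0 G2=G0|G2=1|1=1 -> 001
Cycle of length 4 starting at step 0 -> no fixed point

Answer: cycle 4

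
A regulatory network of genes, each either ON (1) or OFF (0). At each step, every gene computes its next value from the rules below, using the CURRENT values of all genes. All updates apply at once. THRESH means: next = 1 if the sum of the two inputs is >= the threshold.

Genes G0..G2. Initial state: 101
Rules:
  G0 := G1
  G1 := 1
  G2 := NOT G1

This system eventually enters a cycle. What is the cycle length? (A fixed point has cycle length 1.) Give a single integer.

Step 0: 101
Step 1: G0=G1=0 G1=1(const) G2=NOT G1=NOT 0=1 -> 011
Step 2: G0=G1=1 G1=1(const) G2=NOT G1=NOT 1=0 -> 110
Step 3: G0=G1=1 G1=1(const) G2=NOT G1=NOT 1=0 -> 110
State from step 3 equals state from step 2 -> cycle length 1

Answer: 1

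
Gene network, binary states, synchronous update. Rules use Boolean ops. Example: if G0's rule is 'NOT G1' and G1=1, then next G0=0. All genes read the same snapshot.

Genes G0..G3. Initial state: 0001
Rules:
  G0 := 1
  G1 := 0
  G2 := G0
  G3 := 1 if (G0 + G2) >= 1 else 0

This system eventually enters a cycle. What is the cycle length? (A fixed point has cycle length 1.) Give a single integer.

Answer: 1

Derivation:
Step 0: 0001
Step 1: G0=1(const) G1=0(const) G2=G0=0 G3=(0+0>=1)=0 -> 1000
Step 2: G0=1(const) G1=0(const) G2=G0=1 G3=(1+0>=1)=1 -> 1011
Step 3: G0=1(const) G1=0(const) G2=G0=1 G3=(1+1>=1)=1 -> 1011
State from step 3 equals state from step 2 -> cycle length 1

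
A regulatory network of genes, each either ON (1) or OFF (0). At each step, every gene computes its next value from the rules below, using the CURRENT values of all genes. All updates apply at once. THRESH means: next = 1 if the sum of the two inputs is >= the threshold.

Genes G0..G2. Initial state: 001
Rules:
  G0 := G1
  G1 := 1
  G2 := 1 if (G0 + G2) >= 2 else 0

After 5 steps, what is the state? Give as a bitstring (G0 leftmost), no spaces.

Step 1: G0=G1=0 G1=1(const) G2=(0+1>=2)=0 -> 010
Step 2: G0=G1=1 G1=1(const) G2=(0+0>=2)=0 -> 110
Step 3: G0=G1=1 G1=1(const) G2=(1+0>=2)=0 -> 110
Step 4: G0=G1=1 G1=1(const) G2=(1+0>=2)=0 -> 110
Step 5: G0=G1=1 G1=1(const) G2=(1+0>=2)=0 -> 110

110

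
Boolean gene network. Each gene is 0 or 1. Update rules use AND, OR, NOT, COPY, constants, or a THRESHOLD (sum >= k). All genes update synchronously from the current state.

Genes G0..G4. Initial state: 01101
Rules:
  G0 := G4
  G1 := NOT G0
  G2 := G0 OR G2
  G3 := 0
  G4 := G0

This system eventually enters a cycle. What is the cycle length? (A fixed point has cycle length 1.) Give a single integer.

Answer: 2

Derivation:
Step 0: 01101
Step 1: G0=G4=1 G1=NOT G0=NOT 0=1 G2=G0|G2=0|1=1 G3=0(const) G4=G0=0 -> 11100
Step 2: G0=G4=0 G1=NOT G0=NOT 1=0 G2=G0|G2=1|1=1 G3=0(const) G4=G0=1 -> 00101
Step 3: G0=G4=1 G1=NOT G0=NOT 0=1 G2=G0|G2=0|1=1 G3=0(const) G4=G0=0 -> 11100
State from step 3 equals state from step 1 -> cycle length 2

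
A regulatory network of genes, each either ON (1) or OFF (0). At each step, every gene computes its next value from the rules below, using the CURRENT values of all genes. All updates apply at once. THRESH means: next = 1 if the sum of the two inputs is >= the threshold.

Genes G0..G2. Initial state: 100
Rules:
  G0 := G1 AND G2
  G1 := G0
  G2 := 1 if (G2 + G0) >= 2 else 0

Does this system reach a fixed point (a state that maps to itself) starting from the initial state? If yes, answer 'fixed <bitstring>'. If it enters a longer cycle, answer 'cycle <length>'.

Answer: fixed 000

Derivation:
Step 0: 100
Step 1: G0=G1&G2=0&0=0 G1=G0=1 G2=(0+1>=2)=0 -> 010
Step 2: G0=G1&G2=1&0=0 G1=G0=0 G2=(0+0>=2)=0 -> 000
Step 3: G0=G1&G2=0&0=0 G1=G0=0 G2=(0+0>=2)=0 -> 000
Fixed point reached at step 2: 000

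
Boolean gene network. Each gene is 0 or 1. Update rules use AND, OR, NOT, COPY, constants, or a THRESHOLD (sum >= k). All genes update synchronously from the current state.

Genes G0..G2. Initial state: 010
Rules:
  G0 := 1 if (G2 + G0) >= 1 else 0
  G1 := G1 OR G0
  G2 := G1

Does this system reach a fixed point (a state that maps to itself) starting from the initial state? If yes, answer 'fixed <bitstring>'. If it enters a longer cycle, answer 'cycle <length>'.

Step 0: 010
Step 1: G0=(0+0>=1)=0 G1=G1|G0=1|0=1 G2=G1=1 -> 011
Step 2: G0=(1+0>=1)=1 G1=G1|G0=1|0=1 G2=G1=1 -> 111
Step 3: G0=(1+1>=1)=1 G1=G1|G0=1|1=1 G2=G1=1 -> 111
Fixed point reached at step 2: 111

Answer: fixed 111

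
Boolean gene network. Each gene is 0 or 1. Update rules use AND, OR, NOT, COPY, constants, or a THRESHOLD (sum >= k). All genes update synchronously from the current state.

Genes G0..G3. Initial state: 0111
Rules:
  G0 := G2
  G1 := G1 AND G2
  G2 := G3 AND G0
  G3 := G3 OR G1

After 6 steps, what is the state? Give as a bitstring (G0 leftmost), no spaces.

Step 1: G0=G2=1 G1=G1&G2=1&1=1 G2=G3&G0=1&0=0 G3=G3|G1=1|1=1 -> 1101
Step 2: G0=G2=0 G1=G1&G2=1&0=0 G2=G3&G0=1&1=1 G3=G3|G1=1|1=1 -> 0011
Step 3: G0=G2=1 G1=G1&G2=0&1=0 G2=G3&G0=1&0=0 G3=G3|G1=1|0=1 -> 1001
Step 4: G0=G2=0 G1=G1&G2=0&0=0 G2=G3&G0=1&1=1 G3=G3|G1=1|0=1 -> 0011
Step 5: G0=G2=1 G1=G1&G2=0&1=0 G2=G3&G0=1&0=0 G3=G3|G1=1|0=1 -> 1001
Step 6: G0=G2=0 G1=G1&G2=0&0=0 G2=G3&G0=1&1=1 G3=G3|G1=1|0=1 -> 0011

0011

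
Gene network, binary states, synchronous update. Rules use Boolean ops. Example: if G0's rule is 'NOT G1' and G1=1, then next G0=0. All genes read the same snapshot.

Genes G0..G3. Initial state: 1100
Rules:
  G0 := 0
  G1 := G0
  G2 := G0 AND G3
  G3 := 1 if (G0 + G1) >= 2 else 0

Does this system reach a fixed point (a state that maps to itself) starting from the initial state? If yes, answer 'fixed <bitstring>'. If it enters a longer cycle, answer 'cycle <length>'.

Step 0: 1100
Step 1: G0=0(const) G1=G0=1 G2=G0&G3=1&0=0 G3=(1+1>=2)=1 -> 0101
Step 2: G0=0(const) G1=G0=0 G2=G0&G3=0&1=0 G3=(0+1>=2)=0 -> 0000
Step 3: G0=0(const) G1=G0=0 G2=G0&G3=0&0=0 G3=(0+0>=2)=0 -> 0000
Fixed point reached at step 2: 0000

Answer: fixed 0000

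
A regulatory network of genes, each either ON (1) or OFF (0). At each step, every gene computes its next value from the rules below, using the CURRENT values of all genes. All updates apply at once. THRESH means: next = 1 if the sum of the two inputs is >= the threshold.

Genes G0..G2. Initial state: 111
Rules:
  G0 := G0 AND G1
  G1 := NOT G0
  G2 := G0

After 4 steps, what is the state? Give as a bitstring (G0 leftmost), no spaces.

Step 1: G0=G0&G1=1&1=1 G1=NOT G0=NOT 1=0 G2=G0=1 -> 101
Step 2: G0=G0&G1=1&0=0 G1=NOT G0=NOT 1=0 G2=G0=1 -> 001
Step 3: G0=G0&G1=0&0=0 G1=NOT G0=NOT 0=1 G2=G0=0 -> 010
Step 4: G0=G0&G1=0&1=0 G1=NOT G0=NOT 0=1 G2=G0=0 -> 010

010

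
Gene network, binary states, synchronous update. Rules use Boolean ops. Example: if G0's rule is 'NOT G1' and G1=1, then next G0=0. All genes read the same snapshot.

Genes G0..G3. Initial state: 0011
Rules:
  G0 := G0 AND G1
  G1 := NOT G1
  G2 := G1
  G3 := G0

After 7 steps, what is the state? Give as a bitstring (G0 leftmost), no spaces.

Step 1: G0=G0&G1=0&0=0 G1=NOT G1=NOT 0=1 G2=G1=0 G3=G0=0 -> 0100
Step 2: G0=G0&G1=0&1=0 G1=NOT G1=NOT 1=0 G2=G1=1 G3=G0=0 -> 0010
Step 3: G0=G0&G1=0&0=0 G1=NOT G1=NOT 0=1 G2=G1=0 G3=G0=0 -> 0100
Step 4: G0=G0&G1=0&1=0 G1=NOT G1=NOT 1=0 G2=G1=1 G3=G0=0 -> 0010
Step 5: G0=G0&G1=0&0=0 G1=NOT G1=NOT 0=1 G2=G1=0 G3=G0=0 -> 0100
Step 6: G0=G0&G1=0&1=0 G1=NOT G1=NOT 1=0 G2=G1=1 G3=G0=0 -> 0010
Step 7: G0=G0&G1=0&0=0 G1=NOT G1=NOT 0=1 G2=G1=0 G3=G0=0 -> 0100

0100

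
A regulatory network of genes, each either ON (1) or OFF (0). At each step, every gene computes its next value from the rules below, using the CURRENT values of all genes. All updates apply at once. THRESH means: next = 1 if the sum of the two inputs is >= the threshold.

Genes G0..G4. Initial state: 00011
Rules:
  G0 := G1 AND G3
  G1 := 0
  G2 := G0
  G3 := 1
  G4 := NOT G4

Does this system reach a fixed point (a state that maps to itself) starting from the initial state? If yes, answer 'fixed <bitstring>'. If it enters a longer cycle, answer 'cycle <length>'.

Step 0: 00011
Step 1: G0=G1&G3=0&1=0 G1=0(const) G2=G0=0 G3=1(const) G4=NOT G4=NOT 1=0 -> 00010
Step 2: G0=G1&G3=0&1=0 G1=0(const) G2=G0=0 G3=1(const) G4=NOT G4=NOT 0=1 -> 00011
Cycle of length 2 starting at step 0 -> no fixed point

Answer: cycle 2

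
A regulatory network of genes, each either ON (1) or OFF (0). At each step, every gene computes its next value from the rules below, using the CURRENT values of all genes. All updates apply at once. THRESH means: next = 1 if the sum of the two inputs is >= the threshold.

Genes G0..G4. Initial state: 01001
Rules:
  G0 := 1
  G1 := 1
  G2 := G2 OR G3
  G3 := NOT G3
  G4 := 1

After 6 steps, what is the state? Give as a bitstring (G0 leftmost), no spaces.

Step 1: G0=1(const) G1=1(const) G2=G2|G3=0|0=0 G3=NOT G3=NOT 0=1 G4=1(const) -> 11011
Step 2: G0=1(const) G1=1(const) G2=G2|G3=0|1=1 G3=NOT G3=NOT 1=0 G4=1(const) -> 11101
Step 3: G0=1(const) G1=1(const) G2=G2|G3=1|0=1 G3=NOT G3=NOT 0=1 G4=1(const) -> 11111
Step 4: G0=1(const) G1=1(const) G2=G2|G3=1|1=1 G3=NOT G3=NOT 1=0 G4=1(const) -> 11101
Step 5: G0=1(const) G1=1(const) G2=G2|G3=1|0=1 G3=NOT G3=NOT 0=1 G4=1(const) -> 11111
Step 6: G0=1(const) G1=1(const) G2=G2|G3=1|1=1 G3=NOT G3=NOT 1=0 G4=1(const) -> 11101

11101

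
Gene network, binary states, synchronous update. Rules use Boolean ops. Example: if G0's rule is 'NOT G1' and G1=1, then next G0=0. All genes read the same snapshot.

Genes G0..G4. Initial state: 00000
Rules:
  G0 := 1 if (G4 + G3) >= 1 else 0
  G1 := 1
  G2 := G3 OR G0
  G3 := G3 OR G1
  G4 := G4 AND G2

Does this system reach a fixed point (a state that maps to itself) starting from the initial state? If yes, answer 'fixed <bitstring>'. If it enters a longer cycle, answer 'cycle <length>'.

Step 0: 00000
Step 1: G0=(0+0>=1)=0 G1=1(const) G2=G3|G0=0|0=0 G3=G3|G1=0|0=0 G4=G4&G2=0&0=0 -> 01000
Step 2: G0=(0+0>=1)=0 G1=1(const) G2=G3|G0=0|0=0 G3=G3|G1=0|1=1 G4=G4&G2=0&0=0 -> 01010
Step 3: G0=(0+1>=1)=1 G1=1(const) G2=G3|G0=1|0=1 G3=G3|G1=1|1=1 G4=G4&G2=0&0=0 -> 11110
Step 4: G0=(0+1>=1)=1 G1=1(const) G2=G3|G0=1|1=1 G3=G3|G1=1|1=1 G4=G4&G2=0&1=0 -> 11110
Fixed point reached at step 3: 11110

Answer: fixed 11110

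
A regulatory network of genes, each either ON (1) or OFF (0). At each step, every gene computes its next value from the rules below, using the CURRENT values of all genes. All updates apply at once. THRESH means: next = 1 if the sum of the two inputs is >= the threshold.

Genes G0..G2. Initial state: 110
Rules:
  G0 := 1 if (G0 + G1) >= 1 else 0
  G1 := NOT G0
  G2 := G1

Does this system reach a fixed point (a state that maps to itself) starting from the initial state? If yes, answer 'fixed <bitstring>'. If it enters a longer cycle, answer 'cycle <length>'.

Step 0: 110
Step 1: G0=(1+1>=1)=1 G1=NOT G0=NOT 1=0 G2=G1=1 -> 101
Step 2: G0=(1+0>=1)=1 G1=NOT G0=NOT 1=0 G2=G1=0 -> 100
Step 3: G0=(1+0>=1)=1 G1=NOT G0=NOT 1=0 G2=G1=0 -> 100
Fixed point reached at step 2: 100

Answer: fixed 100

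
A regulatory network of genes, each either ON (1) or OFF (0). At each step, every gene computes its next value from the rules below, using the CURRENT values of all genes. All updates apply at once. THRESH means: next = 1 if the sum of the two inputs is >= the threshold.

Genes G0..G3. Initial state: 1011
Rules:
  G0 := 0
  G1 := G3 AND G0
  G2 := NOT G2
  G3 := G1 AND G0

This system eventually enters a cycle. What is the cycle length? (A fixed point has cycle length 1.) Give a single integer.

Answer: 2

Derivation:
Step 0: 1011
Step 1: G0=0(const) G1=G3&G0=1&1=1 G2=NOT G2=NOT 1=0 G3=G1&G0=0&1=0 -> 0100
Step 2: G0=0(const) G1=G3&G0=0&0=0 G2=NOT G2=NOT 0=1 G3=G1&G0=1&0=0 -> 0010
Step 3: G0=0(const) G1=G3&G0=0&0=0 G2=NOT G2=NOT 1=0 G3=G1&G0=0&0=0 -> 0000
Step 4: G0=0(const) G1=G3&G0=0&0=0 G2=NOT G2=NOT 0=1 G3=G1&G0=0&0=0 -> 0010
State from step 4 equals state from step 2 -> cycle length 2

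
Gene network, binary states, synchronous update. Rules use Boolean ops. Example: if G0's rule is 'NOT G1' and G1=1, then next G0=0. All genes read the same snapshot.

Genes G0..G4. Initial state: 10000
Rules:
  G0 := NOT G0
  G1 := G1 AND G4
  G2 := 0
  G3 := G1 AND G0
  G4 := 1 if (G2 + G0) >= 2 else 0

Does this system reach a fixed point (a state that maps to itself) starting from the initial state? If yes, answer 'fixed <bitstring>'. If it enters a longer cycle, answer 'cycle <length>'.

Answer: cycle 2

Derivation:
Step 0: 10000
Step 1: G0=NOT G0=NOT 1=0 G1=G1&G4=0&0=0 G2=0(const) G3=G1&G0=0&1=0 G4=(0+1>=2)=0 -> 00000
Step 2: G0=NOT G0=NOT 0=1 G1=G1&G4=0&0=0 G2=0(const) G3=G1&G0=0&0=0 G4=(0+0>=2)=0 -> 10000
Cycle of length 2 starting at step 0 -> no fixed point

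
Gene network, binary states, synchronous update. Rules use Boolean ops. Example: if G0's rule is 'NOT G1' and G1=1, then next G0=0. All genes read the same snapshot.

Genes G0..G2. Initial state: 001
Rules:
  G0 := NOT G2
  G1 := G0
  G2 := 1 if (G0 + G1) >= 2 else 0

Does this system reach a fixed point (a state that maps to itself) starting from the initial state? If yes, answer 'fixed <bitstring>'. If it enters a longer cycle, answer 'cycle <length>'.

Step 0: 001
Step 1: G0=NOT G2=NOT 1=0 G1=G0=0 G2=(0+0>=2)=0 -> 000
Step 2: G0=NOT G2=NOT 0=1 G1=G0=0 G2=(0+0>=2)=0 -> 100
Step 3: G0=NOT G2=NOT 0=1 G1=G0=1 G2=(1+0>=2)=0 -> 110
Step 4: G0=NOT G2=NOT 0=1 G1=G0=1 G2=(1+1>=2)=1 -> 111
Step 5: G0=NOT G2=NOT 1=0 G1=G0=1 G2=(1+1>=2)=1 -> 011
Step 6: G0=NOT G2=NOT 1=0 G1=G0=0 G2=(0+1>=2)=0 -> 000
Cycle of length 5 starting at step 1 -> no fixed point

Answer: cycle 5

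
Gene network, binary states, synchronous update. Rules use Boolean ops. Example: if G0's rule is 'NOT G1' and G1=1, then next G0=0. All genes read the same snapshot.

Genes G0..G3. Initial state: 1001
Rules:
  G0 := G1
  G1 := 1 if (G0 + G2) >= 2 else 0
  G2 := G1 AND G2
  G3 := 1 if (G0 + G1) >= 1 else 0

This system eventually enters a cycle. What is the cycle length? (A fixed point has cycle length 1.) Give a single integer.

Answer: 1

Derivation:
Step 0: 1001
Step 1: G0=G1=0 G1=(1+0>=2)=0 G2=G1&G2=0&0=0 G3=(1+0>=1)=1 -> 0001
Step 2: G0=G1=0 G1=(0+0>=2)=0 G2=G1&G2=0&0=0 G3=(0+0>=1)=0 -> 0000
Step 3: G0=G1=0 G1=(0+0>=2)=0 G2=G1&G2=0&0=0 G3=(0+0>=1)=0 -> 0000
State from step 3 equals state from step 2 -> cycle length 1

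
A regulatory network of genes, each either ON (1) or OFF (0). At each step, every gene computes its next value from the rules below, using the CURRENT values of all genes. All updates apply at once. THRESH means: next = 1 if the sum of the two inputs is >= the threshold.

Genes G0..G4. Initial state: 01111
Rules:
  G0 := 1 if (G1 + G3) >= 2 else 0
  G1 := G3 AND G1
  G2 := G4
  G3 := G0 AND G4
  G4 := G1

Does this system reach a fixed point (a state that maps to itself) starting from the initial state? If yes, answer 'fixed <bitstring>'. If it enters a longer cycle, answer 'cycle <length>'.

Step 0: 01111
Step 1: G0=(1+1>=2)=1 G1=G3&G1=1&1=1 G2=G4=1 G3=G0&G4=0&1=0 G4=G1=1 -> 11101
Step 2: G0=(1+0>=2)=0 G1=G3&G1=0&1=0 G2=G4=1 G3=G0&G4=1&1=1 G4=G1=1 -> 00111
Step 3: G0=(0+1>=2)=0 G1=G3&G1=1&0=0 G2=G4=1 G3=G0&G4=0&1=0 G4=G1=0 -> 00100
Step 4: G0=(0+0>=2)=0 G1=G3&G1=0&0=0 G2=G4=0 G3=G0&G4=0&0=0 G4=G1=0 -> 00000
Step 5: G0=(0+0>=2)=0 G1=G3&G1=0&0=0 G2=G4=0 G3=G0&G4=0&0=0 G4=G1=0 -> 00000
Fixed point reached at step 4: 00000

Answer: fixed 00000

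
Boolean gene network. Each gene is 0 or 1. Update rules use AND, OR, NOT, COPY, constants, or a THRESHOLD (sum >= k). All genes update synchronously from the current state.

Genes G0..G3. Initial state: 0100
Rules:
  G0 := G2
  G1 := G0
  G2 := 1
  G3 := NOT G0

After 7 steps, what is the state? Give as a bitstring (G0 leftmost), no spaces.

Step 1: G0=G2=0 G1=G0=0 G2=1(const) G3=NOT G0=NOT 0=1 -> 0011
Step 2: G0=G2=1 G1=G0=0 G2=1(const) G3=NOT G0=NOT 0=1 -> 1011
Step 3: G0=G2=1 G1=G0=1 G2=1(const) G3=NOT G0=NOT 1=0 -> 1110
Step 4: G0=G2=1 G1=G0=1 G2=1(const) G3=NOT G0=NOT 1=0 -> 1110
Step 5: G0=G2=1 G1=G0=1 G2=1(const) G3=NOT G0=NOT 1=0 -> 1110
Step 6: G0=G2=1 G1=G0=1 G2=1(const) G3=NOT G0=NOT 1=0 -> 1110
Step 7: G0=G2=1 G1=G0=1 G2=1(const) G3=NOT G0=NOT 1=0 -> 1110

1110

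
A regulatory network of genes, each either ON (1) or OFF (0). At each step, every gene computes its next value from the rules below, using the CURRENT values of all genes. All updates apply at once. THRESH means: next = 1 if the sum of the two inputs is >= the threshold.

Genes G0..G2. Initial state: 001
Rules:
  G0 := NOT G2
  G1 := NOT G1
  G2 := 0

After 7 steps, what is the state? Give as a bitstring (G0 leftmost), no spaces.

Step 1: G0=NOT G2=NOT 1=0 G1=NOT G1=NOT 0=1 G2=0(const) -> 010
Step 2: G0=NOT G2=NOT 0=1 G1=NOT G1=NOT 1=0 G2=0(const) -> 100
Step 3: G0=NOT G2=NOT 0=1 G1=NOT G1=NOT 0=1 G2=0(const) -> 110
Step 4: G0=NOT G2=NOT 0=1 G1=NOT G1=NOT 1=0 G2=0(const) -> 100
Step 5: G0=NOT G2=NOT 0=1 G1=NOT G1=NOT 0=1 G2=0(const) -> 110
Step 6: G0=NOT G2=NOT 0=1 G1=NOT G1=NOT 1=0 G2=0(const) -> 100
Step 7: G0=NOT G2=NOT 0=1 G1=NOT G1=NOT 0=1 G2=0(const) -> 110

110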